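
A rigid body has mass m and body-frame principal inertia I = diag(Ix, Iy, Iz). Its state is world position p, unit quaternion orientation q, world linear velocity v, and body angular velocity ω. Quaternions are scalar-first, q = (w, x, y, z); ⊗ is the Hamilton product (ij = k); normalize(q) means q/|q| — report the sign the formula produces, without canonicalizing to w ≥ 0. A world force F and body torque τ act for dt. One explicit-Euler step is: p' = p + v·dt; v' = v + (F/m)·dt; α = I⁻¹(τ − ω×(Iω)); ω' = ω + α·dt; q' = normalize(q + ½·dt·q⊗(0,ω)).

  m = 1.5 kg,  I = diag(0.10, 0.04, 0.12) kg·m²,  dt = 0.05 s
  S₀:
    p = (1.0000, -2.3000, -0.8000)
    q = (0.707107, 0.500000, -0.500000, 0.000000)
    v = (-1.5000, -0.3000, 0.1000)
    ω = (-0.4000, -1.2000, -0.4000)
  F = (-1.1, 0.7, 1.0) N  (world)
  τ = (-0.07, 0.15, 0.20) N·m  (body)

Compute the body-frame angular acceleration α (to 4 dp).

precession coupling ω×(Iω) = (0.0384, -0.0032, -0.0288)
angular accel α = (-1.0840, 3.8300, 1.9067)

α = (-1.0840, 3.8300, 1.9067)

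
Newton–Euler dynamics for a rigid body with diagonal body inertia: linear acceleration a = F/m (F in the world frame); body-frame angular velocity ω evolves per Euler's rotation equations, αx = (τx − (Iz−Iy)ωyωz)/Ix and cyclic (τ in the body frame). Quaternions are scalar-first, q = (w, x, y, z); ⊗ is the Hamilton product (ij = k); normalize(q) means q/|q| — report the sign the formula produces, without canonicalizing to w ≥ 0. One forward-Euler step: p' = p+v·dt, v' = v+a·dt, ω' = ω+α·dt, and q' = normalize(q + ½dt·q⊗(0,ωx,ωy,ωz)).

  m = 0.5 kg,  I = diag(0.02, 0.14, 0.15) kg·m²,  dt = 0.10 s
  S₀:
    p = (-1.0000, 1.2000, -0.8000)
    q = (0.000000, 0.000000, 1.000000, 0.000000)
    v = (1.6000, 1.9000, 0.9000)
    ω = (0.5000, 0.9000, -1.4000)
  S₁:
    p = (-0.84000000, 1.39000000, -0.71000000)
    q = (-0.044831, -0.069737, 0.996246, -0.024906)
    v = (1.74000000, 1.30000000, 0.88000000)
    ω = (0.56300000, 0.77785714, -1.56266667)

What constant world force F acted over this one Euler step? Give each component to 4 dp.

F = (0.7000, -3.0000, -0.1000)

v₁ − v₀ = (0.14000000, -0.60000000, -0.02000000)
F = m·Δv/dt = (0.7000, -3.0000, -0.1000)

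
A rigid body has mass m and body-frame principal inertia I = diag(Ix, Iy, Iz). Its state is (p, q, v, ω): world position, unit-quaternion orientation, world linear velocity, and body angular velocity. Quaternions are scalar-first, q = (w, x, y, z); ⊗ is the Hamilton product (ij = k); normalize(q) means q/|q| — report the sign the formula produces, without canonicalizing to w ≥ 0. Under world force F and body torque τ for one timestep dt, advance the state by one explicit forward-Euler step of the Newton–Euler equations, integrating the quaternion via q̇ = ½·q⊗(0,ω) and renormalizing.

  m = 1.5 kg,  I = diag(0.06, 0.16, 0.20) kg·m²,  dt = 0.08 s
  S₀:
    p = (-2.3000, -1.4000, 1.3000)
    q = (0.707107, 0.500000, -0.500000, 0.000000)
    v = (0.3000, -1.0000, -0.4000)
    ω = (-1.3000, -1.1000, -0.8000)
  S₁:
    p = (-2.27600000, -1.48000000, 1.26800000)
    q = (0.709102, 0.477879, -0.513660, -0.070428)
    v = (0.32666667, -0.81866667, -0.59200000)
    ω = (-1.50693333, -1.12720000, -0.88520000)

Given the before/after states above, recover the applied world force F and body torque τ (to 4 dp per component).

F = (0.5000, 3.4000, -3.6000)
τ = (-0.1200, -0.2000, -0.0700)

Δω = ω₁−ω₀ = (-0.20693333, -0.02720000, -0.08520000)
gyro term ω₀×Iω₀ = (0.0352, -0.1456, 0.1430)
I·α + gyro = (-0.1200, -0.2000, -0.0700)
velocity change Δv = (0.02666667, 0.18133333, -0.19200000)
applied force F = (0.5000, 3.4000, -3.6000)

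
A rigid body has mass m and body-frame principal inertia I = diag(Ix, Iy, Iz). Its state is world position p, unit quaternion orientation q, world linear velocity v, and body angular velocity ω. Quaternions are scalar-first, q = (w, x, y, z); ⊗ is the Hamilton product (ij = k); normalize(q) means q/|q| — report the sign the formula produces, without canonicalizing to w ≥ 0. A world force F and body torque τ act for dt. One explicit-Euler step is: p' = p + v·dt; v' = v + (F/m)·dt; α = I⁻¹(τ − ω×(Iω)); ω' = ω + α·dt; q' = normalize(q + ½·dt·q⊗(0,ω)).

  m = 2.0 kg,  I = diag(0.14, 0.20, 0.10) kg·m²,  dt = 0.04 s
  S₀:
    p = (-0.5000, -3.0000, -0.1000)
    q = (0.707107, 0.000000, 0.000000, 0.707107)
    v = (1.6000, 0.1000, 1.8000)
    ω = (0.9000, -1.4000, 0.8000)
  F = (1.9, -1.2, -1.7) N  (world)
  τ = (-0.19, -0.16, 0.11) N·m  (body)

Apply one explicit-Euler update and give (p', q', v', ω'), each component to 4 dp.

p' = (-0.4360, -2.9960, -0.0280)
q' = (0.6953, 0.0325, -0.0071, 0.7179)
v' = (1.6380, 0.0760, 1.7660)
ω' = (0.8137, -1.4378, 0.8742)

a = F/m = (0.9500, -0.6000, -0.8500)
p' = p + v·dt = (-0.4360, -2.9960, -0.0280)
v' = v + a·dt = (1.6380, 0.0760, 1.7660)
precession coupling ω×(Iω) = (0.1120, 0.0288, -0.0756)
angular accel α = (-2.1571, -0.9440, 1.8560)
ω' = ω + α·dt = (0.8137, -1.4378, 0.8742)
q⊗(0,ω) = (-0.5656856, 1.6263461, -0.3535535, 0.5656856)
updated quaternion q' = (0.6953, 0.0325, -0.0071, 0.7179)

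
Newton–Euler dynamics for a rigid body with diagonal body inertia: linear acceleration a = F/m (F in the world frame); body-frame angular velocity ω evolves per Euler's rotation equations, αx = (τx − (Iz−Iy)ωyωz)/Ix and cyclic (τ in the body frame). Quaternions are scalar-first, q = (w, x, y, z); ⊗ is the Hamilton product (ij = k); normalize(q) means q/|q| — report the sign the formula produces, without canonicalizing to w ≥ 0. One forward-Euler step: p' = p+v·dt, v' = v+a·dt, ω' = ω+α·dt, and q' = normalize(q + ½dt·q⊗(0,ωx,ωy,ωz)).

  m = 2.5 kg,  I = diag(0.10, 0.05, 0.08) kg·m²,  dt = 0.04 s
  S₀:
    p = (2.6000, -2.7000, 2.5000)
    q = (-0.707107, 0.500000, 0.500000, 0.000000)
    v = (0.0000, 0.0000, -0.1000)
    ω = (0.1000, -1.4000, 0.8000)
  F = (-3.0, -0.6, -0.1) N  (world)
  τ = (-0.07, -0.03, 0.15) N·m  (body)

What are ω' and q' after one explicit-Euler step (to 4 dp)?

ω' = (0.0854, -1.4253, 0.8715)
q' = (-0.6937, 0.5063, 0.5115, -0.0263)

precession coupling ω×(Iω) = (-0.0336, 0.0016, 0.0070)
α = I⁻¹(τ − ω×Iω) = (-0.3640, -0.6320, 1.7875)
ω' = ω + α·dt = (0.0854, -1.4253, 0.8715)
Hamilton product q⊗(0,ω) = (0.6500000, 0.3292893, 0.5899498, -1.3156856)
q' = normalize(q + ½dt·q⊗(0,ω)) = (-0.6937, 0.5063, 0.5115, -0.0263)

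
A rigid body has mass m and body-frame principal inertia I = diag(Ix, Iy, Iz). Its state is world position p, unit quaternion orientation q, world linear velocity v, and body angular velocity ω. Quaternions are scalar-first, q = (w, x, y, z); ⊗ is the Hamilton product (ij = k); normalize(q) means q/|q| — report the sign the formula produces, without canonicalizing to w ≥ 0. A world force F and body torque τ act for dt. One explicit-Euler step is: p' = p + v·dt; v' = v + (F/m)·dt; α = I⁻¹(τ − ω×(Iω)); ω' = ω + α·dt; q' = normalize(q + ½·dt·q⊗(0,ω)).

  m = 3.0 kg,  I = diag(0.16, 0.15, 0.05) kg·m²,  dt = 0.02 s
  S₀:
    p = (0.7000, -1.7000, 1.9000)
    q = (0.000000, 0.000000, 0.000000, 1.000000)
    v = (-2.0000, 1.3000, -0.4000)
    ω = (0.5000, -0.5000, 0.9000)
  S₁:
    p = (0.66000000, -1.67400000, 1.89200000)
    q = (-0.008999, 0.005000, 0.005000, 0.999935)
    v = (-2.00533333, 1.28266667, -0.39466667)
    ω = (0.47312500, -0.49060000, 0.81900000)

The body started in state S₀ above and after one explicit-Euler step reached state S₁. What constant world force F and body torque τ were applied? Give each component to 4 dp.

Δv = v₁−v₀ = (-0.00533333, -0.01733333, 0.00533333)
m·(v₁−v₀)/dt = (-0.8000, -2.6000, 0.8000)
Δω = ω₁−ω₀ = (-0.02687500, 0.00940000, -0.08100000)
ω₀×(Iω₀) = (0.0450, 0.0495, 0.0025)
τ = I·(Δω/dt) + ω₀×(Iω₀) = (-0.1700, 0.1200, -0.2000)

F = (-0.8000, -2.6000, 0.8000)
τ = (-0.1700, 0.1200, -0.2000)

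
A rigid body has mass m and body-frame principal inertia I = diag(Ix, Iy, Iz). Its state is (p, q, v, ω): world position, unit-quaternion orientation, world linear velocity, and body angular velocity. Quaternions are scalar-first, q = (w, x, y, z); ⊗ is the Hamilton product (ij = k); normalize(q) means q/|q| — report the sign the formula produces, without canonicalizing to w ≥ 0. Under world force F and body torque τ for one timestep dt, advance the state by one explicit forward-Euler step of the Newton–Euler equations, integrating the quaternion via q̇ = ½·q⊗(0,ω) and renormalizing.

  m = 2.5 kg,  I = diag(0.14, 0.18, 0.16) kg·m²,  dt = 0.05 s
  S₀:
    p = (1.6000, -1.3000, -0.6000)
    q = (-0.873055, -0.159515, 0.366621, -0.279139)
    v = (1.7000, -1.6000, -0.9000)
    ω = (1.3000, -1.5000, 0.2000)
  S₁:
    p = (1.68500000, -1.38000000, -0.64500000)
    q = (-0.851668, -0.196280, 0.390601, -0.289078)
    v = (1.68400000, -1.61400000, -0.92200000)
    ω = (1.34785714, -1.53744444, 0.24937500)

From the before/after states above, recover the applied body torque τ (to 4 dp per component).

rate change Δω = (0.04785714, -0.03744444, 0.04937500)
precession coupling = (0.0060, -0.0052, -0.0780)
τ = I·(Δω/dt) + ω₀×(Iω₀) = (0.1400, -0.1400, 0.0800)

τ = (0.1400, -0.1400, 0.0800)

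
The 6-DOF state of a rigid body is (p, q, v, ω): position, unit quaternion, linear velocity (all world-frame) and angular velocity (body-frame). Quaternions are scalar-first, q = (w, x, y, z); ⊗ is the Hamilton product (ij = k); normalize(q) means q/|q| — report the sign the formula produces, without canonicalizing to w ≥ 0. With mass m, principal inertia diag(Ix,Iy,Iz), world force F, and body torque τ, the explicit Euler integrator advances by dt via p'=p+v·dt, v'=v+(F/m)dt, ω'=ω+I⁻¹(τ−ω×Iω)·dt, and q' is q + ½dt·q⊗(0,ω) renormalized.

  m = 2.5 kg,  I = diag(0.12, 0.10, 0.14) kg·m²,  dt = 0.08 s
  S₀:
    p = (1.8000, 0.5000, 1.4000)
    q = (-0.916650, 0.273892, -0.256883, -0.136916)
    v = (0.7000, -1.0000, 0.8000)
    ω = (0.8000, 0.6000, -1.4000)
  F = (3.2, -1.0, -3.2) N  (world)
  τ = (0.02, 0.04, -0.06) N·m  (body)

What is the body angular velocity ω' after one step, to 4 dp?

precession coupling ω×(Iω) = (-0.0336, 0.0224, -0.0096)
(τ − ω×Iω)/I = (0.4467, 0.1760, -0.3600)
ω + α·dt = (0.8357, 0.6141, -1.4288)

ω' = (0.8357, 0.6141, -1.4288)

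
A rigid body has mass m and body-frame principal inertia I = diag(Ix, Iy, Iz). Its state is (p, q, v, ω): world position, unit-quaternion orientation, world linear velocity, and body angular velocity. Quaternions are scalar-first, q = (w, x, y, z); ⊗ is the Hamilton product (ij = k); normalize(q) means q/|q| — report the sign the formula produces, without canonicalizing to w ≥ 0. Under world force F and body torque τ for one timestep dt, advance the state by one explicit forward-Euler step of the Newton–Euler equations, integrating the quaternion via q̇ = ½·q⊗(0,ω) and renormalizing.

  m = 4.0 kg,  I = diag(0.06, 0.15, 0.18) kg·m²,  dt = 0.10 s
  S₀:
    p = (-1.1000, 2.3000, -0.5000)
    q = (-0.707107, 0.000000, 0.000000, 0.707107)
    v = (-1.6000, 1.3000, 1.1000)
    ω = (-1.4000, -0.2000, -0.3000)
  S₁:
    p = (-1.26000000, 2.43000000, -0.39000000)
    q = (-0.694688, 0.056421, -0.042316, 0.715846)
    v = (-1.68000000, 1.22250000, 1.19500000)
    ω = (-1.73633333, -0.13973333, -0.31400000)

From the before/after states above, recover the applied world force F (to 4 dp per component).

F = (-3.2000, -3.1000, 3.8000)

velocity change Δv = (-0.08000000, -0.07750000, 0.09500000)
applied force F = (-3.2000, -3.1000, 3.8000)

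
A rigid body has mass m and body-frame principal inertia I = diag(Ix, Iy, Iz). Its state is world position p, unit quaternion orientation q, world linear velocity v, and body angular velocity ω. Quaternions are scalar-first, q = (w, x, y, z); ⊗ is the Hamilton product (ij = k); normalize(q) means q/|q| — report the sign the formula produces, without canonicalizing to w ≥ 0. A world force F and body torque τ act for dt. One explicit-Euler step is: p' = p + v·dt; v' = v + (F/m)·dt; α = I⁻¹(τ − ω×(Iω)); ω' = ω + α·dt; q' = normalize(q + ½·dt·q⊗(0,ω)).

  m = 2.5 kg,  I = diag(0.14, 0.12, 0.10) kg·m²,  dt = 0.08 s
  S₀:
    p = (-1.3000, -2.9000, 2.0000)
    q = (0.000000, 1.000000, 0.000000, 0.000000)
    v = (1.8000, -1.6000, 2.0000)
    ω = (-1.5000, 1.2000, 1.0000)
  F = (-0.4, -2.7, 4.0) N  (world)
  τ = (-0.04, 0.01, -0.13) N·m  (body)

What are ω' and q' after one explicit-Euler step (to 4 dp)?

ω' = (-1.5091, 1.2467, 0.8672)
q' = (0.0598, 0.9963, -0.0399, 0.0478)

α = I⁻¹(τ − ω×Iω) = (-0.1143, 0.5833, -1.6600)
ω + α·dt = (-1.5091, 1.2467, 0.8672)
2q̇ = q⊗(0,ω) = (1.5000000, 0.0000000, -1.0000000, 1.2000000)
q' = normalize(q + ½dt·q⊗(0,ω)) = (0.0598, 0.9963, -0.0399, 0.0478)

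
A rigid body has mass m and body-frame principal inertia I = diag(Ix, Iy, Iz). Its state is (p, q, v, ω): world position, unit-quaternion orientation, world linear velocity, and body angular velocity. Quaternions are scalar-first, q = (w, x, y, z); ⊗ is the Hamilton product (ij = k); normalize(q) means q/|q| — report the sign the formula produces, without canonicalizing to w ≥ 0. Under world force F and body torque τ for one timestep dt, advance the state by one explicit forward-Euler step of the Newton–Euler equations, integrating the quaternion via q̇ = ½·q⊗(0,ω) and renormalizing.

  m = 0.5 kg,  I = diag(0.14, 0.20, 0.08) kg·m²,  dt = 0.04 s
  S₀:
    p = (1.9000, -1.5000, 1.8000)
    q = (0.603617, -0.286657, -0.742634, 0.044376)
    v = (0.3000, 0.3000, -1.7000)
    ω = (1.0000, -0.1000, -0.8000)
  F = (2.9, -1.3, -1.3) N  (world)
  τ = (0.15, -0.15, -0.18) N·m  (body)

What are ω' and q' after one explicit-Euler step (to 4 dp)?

ω' = (1.0456, -0.1204, -0.8870)
q' = (0.6084, -0.2625, -0.7473, 0.0501)

α = I⁻¹(τ − ω×Iω) = (1.1400, -0.5100, -2.1750)
ω + α·dt = (1.0456, -0.1204, -0.8870)
2q̇ = q⊗(0,ω) = (0.2478944, 1.2021618, -0.2453113, 0.2884061)
updated quaternion q' = (0.6084, -0.2625, -0.7473, 0.0501)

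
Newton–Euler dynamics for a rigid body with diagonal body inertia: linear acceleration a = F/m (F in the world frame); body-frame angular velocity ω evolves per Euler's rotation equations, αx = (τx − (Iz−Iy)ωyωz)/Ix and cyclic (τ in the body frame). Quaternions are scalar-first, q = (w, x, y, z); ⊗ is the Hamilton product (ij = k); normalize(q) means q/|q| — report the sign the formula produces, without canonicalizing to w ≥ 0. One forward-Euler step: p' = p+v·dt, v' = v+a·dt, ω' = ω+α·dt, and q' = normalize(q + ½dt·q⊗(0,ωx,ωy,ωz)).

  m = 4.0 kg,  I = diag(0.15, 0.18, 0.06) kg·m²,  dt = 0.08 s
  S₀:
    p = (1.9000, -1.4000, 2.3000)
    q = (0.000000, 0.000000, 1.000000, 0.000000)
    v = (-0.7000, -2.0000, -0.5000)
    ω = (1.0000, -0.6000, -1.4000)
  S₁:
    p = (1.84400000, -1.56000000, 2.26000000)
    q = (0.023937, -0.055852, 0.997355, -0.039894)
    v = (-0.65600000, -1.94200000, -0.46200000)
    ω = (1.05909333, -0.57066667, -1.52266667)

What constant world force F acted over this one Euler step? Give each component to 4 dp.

Δv = v₁−v₀ = (0.04400000, 0.05800000, 0.03800000)
F = m·Δv/dt = (2.2000, 2.9000, 1.9000)

F = (2.2000, 2.9000, 1.9000)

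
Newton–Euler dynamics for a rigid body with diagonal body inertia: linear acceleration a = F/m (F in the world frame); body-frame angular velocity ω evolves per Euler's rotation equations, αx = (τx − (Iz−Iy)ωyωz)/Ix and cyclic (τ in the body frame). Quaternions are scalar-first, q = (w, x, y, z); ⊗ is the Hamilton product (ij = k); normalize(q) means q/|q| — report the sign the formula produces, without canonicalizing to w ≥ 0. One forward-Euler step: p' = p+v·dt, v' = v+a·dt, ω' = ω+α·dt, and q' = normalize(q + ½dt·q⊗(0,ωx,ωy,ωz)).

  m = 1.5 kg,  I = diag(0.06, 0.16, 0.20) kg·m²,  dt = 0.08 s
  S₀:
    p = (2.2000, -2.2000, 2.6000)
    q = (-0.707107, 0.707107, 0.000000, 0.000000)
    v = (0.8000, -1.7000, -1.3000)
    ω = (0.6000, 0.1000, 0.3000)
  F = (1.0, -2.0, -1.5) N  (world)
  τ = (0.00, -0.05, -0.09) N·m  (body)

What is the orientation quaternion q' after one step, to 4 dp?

q' = (-0.7238, 0.6899, -0.0113, -0.0057)

2q̇ = q⊗(0,ω) = (-0.4242642, -0.4242642, -0.2828428, -0.1414214)
q + ½dt·q⊗(0,ω), renormalized = (-0.7238, 0.6899, -0.0113, -0.0057)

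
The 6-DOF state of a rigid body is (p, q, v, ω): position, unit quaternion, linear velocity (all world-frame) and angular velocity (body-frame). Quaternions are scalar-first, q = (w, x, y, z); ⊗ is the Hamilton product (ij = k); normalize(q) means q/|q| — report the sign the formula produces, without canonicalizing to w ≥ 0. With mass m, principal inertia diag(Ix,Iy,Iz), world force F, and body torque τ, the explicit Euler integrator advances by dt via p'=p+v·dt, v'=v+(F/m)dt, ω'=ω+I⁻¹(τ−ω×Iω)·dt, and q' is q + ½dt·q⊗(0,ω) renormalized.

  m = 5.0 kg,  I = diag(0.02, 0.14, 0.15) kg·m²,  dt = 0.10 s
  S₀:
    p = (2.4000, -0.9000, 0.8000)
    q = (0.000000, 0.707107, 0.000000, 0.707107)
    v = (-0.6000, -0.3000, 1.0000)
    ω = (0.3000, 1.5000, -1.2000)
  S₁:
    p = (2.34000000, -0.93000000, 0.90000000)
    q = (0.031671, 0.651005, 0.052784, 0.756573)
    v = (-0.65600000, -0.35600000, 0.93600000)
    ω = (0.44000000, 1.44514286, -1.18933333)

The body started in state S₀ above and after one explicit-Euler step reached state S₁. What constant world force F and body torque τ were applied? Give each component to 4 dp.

F = (-2.8000, -2.8000, -3.2000)
τ = (0.0100, -0.0300, 0.0700)

Δω = ω₁−ω₀ = (0.14000000, -0.05485714, 0.01066667)
ω₀×(Iω₀) = (-0.0180, 0.0468, 0.0540)
I·α + gyro = (0.0100, -0.0300, 0.0700)
v₁ − v₀ = (-0.05600000, -0.05600000, -0.06400000)
applied force F = (-2.8000, -2.8000, -3.2000)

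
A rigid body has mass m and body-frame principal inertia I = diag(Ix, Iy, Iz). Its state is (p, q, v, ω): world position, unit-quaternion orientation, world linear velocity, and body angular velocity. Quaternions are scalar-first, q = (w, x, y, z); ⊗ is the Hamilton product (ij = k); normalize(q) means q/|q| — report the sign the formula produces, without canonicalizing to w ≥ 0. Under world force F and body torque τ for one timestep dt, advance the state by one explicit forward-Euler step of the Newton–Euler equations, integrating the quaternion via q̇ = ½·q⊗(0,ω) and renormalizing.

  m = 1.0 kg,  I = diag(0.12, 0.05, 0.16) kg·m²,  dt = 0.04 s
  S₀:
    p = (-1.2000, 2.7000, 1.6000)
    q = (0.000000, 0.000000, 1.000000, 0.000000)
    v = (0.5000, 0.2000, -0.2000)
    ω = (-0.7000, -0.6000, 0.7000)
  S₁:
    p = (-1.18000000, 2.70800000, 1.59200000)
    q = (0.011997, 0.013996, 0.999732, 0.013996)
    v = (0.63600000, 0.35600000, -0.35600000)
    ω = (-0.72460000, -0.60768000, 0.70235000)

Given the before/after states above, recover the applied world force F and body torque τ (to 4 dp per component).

F = (3.4000, 3.9000, -3.9000)
τ = (-0.1200, 0.0100, -0.0200)

Δω = ω₁−ω₀ = (-0.02460000, -0.00768000, 0.00235000)
τ = I·(Δω/dt) + ω₀×(Iω₀) = (-0.1200, 0.0100, -0.0200)
v₁ − v₀ = (0.13600000, 0.15600000, -0.15600000)
m·(v₁−v₀)/dt = (3.4000, 3.9000, -3.9000)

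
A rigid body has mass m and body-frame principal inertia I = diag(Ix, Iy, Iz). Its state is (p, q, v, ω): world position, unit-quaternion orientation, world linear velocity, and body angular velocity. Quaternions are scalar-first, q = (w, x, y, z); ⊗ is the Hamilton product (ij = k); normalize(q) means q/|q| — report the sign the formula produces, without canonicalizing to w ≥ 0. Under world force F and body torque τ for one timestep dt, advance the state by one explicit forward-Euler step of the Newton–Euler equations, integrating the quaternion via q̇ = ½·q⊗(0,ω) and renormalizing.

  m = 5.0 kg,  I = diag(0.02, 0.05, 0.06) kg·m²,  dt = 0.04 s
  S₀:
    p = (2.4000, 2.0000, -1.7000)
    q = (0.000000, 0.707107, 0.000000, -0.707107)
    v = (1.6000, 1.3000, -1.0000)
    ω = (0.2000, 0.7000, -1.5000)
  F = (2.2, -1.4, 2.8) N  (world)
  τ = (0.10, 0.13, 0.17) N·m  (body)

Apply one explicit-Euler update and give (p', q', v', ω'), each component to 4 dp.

p' = (2.4640, 2.0520, -1.7400)
q' = (-0.0240, 0.7166, 0.0184, -0.6968)
v' = (1.6176, 1.2888, -0.9776)
ω' = (0.4210, 0.7944, -1.3895)

(τ − ω×Iω)/I = (5.5250, 2.3600, 2.7633)
ω + α·dt = (0.4210, 0.7944, -1.3895)
Hamilton product q⊗(0,ω) = (-1.2020819, 0.4949749, 0.9192391, 0.4949749)
q' = normalize(q + ½dt·q⊗(0,ω)) = (-0.0240, 0.7166, 0.0184, -0.6968)
a = F/m = (0.4400, -0.2800, 0.5600)
p + v·dt = (2.4640, 2.0520, -1.7400)
v + (F/m)dt = (1.6176, 1.2888, -0.9776)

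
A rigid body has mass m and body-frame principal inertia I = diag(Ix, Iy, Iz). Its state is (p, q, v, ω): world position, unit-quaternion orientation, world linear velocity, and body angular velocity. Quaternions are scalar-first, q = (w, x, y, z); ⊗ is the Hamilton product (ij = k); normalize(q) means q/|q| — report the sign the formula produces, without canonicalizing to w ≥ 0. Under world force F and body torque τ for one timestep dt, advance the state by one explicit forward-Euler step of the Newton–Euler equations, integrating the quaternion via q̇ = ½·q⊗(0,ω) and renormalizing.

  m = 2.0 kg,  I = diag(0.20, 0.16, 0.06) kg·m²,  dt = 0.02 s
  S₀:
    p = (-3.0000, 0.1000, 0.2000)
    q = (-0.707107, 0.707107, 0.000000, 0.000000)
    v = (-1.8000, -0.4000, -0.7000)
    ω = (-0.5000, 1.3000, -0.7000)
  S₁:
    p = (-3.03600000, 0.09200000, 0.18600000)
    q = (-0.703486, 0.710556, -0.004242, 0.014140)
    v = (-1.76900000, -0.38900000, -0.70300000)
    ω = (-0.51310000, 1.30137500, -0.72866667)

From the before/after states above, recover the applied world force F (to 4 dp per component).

Δv = v₁−v₀ = (0.03100000, 0.01100000, -0.00300000)
m·(v₁−v₀)/dt = (3.1000, 1.1000, -0.3000)

F = (3.1000, 1.1000, -0.3000)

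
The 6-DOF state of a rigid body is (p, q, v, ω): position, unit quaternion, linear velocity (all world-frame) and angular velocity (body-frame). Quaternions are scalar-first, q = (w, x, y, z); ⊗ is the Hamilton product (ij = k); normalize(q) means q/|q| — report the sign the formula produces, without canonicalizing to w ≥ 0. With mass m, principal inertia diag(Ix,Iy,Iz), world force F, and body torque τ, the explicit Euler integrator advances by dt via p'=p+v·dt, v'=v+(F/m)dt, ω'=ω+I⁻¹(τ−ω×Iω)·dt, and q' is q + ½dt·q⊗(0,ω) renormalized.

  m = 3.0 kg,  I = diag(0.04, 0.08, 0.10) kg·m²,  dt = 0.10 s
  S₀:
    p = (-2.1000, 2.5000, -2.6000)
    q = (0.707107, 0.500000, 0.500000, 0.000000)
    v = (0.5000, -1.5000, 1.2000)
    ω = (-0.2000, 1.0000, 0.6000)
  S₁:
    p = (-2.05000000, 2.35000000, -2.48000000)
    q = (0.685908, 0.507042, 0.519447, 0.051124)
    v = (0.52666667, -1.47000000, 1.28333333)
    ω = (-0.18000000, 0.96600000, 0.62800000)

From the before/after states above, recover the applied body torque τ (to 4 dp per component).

ω₁ − ω₀ = (0.02000000, -0.03400000, 0.02800000)
precession coupling = (0.0120, 0.0072, -0.0080)
τ = I·(Δω/dt) + ω₀×(Iω₀) = (0.0200, -0.0200, 0.0200)

τ = (0.0200, -0.0200, 0.0200)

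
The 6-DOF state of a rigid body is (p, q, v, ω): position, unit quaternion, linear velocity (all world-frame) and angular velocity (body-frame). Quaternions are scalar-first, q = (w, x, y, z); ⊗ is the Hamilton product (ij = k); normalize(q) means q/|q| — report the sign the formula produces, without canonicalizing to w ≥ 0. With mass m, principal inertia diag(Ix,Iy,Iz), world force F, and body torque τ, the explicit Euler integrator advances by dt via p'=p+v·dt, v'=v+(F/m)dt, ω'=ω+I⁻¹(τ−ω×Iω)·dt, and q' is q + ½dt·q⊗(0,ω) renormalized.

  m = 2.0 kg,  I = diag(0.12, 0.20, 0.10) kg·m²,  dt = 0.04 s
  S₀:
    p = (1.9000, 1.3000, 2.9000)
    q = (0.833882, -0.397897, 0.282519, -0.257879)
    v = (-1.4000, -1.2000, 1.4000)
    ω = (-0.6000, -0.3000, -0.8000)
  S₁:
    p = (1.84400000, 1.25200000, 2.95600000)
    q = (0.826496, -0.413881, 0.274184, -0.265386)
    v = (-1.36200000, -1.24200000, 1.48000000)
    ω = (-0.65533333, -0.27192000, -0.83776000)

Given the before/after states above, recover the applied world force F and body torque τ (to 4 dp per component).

Δv = v₁−v₀ = (0.03800000, -0.04200000, 0.08000000)
m·(v₁−v₀)/dt = (1.9000, -2.1000, 4.0000)
rate change Δω = (-0.05533333, 0.02808000, -0.03776000)
applied torque τ = (-0.1900, 0.1500, -0.0800)

F = (1.9000, -2.1000, 4.0000)
τ = (-0.1900, 0.1500, -0.0800)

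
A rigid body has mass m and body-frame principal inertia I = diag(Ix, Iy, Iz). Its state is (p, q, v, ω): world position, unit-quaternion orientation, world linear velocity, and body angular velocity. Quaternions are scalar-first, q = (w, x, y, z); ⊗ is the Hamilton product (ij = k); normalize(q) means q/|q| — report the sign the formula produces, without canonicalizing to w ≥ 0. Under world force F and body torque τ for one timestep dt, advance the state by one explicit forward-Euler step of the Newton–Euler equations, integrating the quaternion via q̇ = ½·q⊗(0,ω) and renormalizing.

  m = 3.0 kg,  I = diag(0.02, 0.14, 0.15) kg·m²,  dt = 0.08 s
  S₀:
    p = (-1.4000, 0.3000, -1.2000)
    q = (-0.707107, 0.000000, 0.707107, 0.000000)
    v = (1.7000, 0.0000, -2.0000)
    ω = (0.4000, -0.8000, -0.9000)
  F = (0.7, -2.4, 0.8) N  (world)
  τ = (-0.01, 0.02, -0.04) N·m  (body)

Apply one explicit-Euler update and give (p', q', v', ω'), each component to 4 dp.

p' = (-1.2640, 0.3000, -1.3600)
q' = (-0.6836, -0.0367, 0.7288, 0.0141)
v' = (1.7187, -0.0640, -1.9787)
ω' = (0.3312, -0.8153, -0.9009)

linear accel F/m = (0.2333, -0.8000, 0.2667)
p + v·dt = (-1.2640, 0.3000, -1.3600)
v' = v + a·dt = (1.7187, -0.0640, -1.9787)
precession coupling ω×(Iω) = (0.0072, 0.0468, -0.0384)
angular accel α = (-0.8600, -0.1914, -0.0107)
new body rate ω' = (0.3312, -0.8153, -0.9009)
q⊗(0,ω) = (0.5656856, -0.9192391, 0.5656856, 0.3535535)
q' = normalize(q + ½dt·q⊗(0,ω)) = (-0.6836, -0.0367, 0.7288, 0.0141)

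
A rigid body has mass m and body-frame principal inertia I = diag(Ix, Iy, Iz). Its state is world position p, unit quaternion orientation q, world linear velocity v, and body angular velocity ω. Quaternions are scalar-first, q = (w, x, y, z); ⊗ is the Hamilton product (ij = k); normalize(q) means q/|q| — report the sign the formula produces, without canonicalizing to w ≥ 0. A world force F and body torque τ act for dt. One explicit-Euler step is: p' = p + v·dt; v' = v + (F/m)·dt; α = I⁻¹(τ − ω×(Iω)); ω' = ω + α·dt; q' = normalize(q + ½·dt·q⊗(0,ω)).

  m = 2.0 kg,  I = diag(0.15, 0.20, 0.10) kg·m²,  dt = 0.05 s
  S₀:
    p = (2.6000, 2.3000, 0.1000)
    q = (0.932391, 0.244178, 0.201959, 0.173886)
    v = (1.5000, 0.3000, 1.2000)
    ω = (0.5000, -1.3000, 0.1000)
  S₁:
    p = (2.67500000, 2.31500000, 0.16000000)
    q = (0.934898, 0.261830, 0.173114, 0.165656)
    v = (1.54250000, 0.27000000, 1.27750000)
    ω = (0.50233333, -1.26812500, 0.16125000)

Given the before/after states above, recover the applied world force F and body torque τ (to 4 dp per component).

Δv = v₁−v₀ = (0.04250000, -0.03000000, 0.07750000)
m·(v₁−v₀)/dt = (1.7000, -1.2000, 3.1000)
ω₁ − ω₀ = (0.00233333, 0.03187500, 0.06125000)
ω₀×(Iω₀) = (0.0130, 0.0025, -0.0325)
applied torque τ = (0.0200, 0.1300, 0.0900)

F = (1.7000, -1.2000, 3.1000)
τ = (0.0200, 0.1300, 0.0900)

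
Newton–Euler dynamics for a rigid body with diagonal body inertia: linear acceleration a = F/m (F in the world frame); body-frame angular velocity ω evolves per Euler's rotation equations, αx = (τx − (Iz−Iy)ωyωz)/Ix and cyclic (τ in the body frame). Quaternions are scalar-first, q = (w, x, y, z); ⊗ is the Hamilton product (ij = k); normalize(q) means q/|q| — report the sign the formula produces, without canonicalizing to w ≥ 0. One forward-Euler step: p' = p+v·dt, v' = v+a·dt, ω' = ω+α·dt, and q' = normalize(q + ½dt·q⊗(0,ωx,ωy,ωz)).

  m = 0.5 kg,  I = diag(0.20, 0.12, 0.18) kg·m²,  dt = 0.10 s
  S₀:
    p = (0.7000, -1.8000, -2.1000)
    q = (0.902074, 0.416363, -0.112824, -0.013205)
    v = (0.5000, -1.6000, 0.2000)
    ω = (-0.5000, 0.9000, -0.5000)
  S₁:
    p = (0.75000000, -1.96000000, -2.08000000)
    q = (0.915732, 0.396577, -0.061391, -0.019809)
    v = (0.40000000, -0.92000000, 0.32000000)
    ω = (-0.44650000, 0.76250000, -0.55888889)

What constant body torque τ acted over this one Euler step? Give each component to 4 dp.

τ = (0.0800, -0.1600, -0.0700)

rate change Δω = (0.05350000, -0.13750000, -0.05888889)
gyro term ω₀×Iω₀ = (-0.0270, 0.0050, 0.0360)
applied torque τ = (0.0800, -0.1600, -0.0700)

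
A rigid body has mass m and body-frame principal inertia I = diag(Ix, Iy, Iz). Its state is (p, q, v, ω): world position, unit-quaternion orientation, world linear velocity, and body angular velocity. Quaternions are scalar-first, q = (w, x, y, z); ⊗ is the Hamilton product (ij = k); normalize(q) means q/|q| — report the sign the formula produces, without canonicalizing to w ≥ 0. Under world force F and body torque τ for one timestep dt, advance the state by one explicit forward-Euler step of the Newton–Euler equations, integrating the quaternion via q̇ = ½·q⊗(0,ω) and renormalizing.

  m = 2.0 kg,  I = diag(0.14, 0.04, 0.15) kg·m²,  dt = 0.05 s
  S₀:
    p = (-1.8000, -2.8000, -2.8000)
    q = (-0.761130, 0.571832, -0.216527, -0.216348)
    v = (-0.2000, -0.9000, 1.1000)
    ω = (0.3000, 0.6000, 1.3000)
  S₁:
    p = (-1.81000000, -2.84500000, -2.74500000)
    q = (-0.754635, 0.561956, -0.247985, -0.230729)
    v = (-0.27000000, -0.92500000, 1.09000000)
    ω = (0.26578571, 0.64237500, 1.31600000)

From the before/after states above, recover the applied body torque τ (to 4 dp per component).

τ = (-0.0100, 0.0300, 0.0300)

rate change Δω = (-0.03421429, 0.04237500, 0.01600000)
precession coupling = (0.0858, -0.0039, -0.0180)
applied torque τ = (-0.0100, 0.0300, 0.0300)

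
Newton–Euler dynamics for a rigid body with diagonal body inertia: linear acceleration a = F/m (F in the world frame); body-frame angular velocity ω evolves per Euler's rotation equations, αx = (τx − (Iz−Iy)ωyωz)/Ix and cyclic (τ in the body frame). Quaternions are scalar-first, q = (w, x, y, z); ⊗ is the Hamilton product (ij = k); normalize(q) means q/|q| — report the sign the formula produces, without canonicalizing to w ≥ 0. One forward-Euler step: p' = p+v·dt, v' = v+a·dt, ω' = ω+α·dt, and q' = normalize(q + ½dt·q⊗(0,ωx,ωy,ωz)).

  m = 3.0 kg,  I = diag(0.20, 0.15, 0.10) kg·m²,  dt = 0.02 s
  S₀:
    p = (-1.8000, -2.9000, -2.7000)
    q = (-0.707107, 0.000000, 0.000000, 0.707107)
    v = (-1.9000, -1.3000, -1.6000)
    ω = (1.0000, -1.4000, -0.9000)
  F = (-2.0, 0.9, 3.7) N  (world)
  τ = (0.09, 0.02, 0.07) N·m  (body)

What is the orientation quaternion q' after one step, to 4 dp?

Hamilton product q⊗(0,ω) = (0.6363963, 0.2828428, 1.6970568, 0.6363963)
q' = normalize(q + ½dt·q⊗(0,ω)) = (-0.7006, 0.0028, 0.0170, 0.7133)

q' = (-0.7006, 0.0028, 0.0170, 0.7133)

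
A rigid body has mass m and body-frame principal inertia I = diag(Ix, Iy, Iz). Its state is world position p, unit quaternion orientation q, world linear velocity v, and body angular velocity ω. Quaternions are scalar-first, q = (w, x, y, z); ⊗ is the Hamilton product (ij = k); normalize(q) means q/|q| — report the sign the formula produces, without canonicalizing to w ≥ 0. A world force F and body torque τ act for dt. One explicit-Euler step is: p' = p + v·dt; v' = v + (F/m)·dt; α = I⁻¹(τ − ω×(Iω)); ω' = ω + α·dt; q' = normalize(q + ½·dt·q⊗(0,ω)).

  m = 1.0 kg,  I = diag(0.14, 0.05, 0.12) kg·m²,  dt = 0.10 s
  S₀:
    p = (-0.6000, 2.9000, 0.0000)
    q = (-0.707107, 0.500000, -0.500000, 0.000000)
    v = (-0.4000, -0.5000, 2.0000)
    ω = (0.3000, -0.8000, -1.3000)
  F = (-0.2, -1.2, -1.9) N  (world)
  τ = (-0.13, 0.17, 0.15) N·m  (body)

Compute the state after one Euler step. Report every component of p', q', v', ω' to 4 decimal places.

p' = (-0.6400, 2.8500, 0.2000)
q' = (-0.7324, 0.5203, -0.4379, 0.0334)
v' = (-0.4200, -0.6200, 1.8100)
ω' = (0.1551, -0.4444, -1.1930)

a = F/m = (-0.2000, -1.2000, -1.9000)
p + v·dt = (-0.6400, 2.8500, 0.2000)
new velocity v' = (-0.4200, -0.6200, 1.8100)
ω×(Iω) gyroscopic = (0.0728, -0.0078, 0.0216)
α = I⁻¹(τ − ω×Iω) = (-1.4486, 3.5560, 1.0700)
ω + α·dt = (0.1551, -0.4444, -1.1930)
Hamilton product q⊗(0,ω) = (-0.5500000, 0.4378679, 1.2156856, 0.6692391)
updated quaternion q' = (-0.7324, 0.5203, -0.4379, 0.0334)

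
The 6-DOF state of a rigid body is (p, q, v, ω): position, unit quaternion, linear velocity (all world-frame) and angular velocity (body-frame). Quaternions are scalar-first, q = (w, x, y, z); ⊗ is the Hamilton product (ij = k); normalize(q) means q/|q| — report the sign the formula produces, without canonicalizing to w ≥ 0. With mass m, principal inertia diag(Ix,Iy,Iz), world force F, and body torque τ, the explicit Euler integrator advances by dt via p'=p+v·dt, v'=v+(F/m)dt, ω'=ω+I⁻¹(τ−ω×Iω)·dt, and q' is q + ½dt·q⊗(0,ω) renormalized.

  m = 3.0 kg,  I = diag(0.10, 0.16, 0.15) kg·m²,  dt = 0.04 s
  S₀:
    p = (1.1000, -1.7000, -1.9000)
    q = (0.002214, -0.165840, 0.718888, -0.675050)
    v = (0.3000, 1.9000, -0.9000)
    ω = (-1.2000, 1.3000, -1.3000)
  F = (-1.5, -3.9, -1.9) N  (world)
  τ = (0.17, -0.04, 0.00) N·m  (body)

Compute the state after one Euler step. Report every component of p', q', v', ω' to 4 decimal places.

precession coupling ω×(Iω) = (0.0169, -0.0780, -0.0936)
α = I⁻¹(τ − ω×Iω) = (1.5310, 0.2375, 0.6240)
ω + α·dt = (-1.1388, 1.3095, -1.2750)
q⊗(0,ω) = (-2.0111274, -0.0596462, 0.5973462, 0.6441954)
q' = normalize(q + ½dt·q⊗(0,ω)) = (-0.0380, -0.1669, 0.7301, -0.6615)
p + v·dt = (1.1120, -1.6240, -1.9360)
v' = v + a·dt = (0.2800, 1.8480, -0.9253)

p' = (1.1120, -1.6240, -1.9360)
q' = (-0.0380, -0.1669, 0.7301, -0.6615)
v' = (0.2800, 1.8480, -0.9253)
ω' = (-1.1388, 1.3095, -1.2750)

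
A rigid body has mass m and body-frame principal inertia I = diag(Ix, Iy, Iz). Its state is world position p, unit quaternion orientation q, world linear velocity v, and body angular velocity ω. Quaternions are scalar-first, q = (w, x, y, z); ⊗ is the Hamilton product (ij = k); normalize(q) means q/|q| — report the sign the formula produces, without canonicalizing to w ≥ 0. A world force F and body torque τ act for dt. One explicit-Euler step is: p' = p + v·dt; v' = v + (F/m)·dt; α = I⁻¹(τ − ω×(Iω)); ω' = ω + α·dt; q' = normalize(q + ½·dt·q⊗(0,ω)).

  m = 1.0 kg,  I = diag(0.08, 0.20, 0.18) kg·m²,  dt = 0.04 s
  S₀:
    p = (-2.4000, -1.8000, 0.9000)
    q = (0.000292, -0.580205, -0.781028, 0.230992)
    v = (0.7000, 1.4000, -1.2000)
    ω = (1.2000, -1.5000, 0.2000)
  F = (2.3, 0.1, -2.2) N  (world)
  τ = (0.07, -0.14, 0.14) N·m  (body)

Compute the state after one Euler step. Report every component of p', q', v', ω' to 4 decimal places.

p' = (-2.3720, -1.7440, 0.8520)
q' = (-0.0101, -0.5760, -0.7726, 0.2669)
v' = (0.7920, 1.4040, -1.2880)
ω' = (1.2320, -1.5232, 0.2791)

(τ − ω×Iω)/I = (0.8000, -0.5800, 1.9778)
ω + α·dt = (1.2320, -1.5232, 0.2791)
2q̇ = q⊗(0,ω) = (-0.5214944, 0.1906328, 0.3927934, 1.8075995)
q' = normalize(q + ½dt·q⊗(0,ω)) = (-0.0101, -0.5760, -0.7726, 0.2669)
new position p' = (-2.3720, -1.7440, 0.8520)
v' = v + a·dt = (0.7920, 1.4040, -1.2880)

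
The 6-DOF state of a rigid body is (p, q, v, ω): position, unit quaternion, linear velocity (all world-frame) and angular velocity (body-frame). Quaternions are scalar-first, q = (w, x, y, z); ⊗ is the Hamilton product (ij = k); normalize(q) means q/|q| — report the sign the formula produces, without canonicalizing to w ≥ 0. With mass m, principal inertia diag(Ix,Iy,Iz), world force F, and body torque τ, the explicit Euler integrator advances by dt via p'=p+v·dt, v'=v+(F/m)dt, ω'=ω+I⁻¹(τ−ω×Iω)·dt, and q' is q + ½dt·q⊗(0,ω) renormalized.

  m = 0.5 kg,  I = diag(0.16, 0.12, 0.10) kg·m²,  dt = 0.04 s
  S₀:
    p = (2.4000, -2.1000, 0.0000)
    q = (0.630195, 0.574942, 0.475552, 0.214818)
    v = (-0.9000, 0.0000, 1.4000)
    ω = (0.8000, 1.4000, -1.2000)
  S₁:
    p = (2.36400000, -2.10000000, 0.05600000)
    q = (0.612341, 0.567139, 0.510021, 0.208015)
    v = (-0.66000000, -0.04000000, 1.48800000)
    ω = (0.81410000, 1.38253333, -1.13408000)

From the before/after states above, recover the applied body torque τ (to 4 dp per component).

Δω = ω₁−ω₀ = (0.01410000, -0.01746667, 0.06592000)
precession coupling = (0.0336, -0.0576, -0.0448)
applied torque τ = (0.0900, -0.1100, 0.1200)

τ = (0.0900, -0.1100, 0.1200)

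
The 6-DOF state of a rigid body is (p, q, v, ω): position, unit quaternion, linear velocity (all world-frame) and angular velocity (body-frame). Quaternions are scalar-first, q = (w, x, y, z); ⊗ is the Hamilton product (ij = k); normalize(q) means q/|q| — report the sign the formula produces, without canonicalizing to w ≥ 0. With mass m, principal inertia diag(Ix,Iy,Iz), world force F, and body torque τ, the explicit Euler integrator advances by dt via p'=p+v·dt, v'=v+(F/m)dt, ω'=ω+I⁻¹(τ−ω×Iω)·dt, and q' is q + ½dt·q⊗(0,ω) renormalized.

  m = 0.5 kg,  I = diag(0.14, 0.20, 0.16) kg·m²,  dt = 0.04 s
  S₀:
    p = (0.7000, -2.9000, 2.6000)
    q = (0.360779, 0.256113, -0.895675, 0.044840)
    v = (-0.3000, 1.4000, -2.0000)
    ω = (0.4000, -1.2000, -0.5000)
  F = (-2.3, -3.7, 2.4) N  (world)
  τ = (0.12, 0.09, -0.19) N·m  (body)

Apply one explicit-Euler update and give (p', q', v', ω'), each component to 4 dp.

α = I⁻¹(τ − ω×Iω) = (1.0286, 0.4300, -1.0075)
ω + α·dt = (0.4411, -1.1828, -0.5403)
Hamilton product q⊗(0,ω) = (-1.1548352, 0.6459571, -0.2869423, -0.1294551)
q' = normalize(q + ½dt·q⊗(0,ω)) = (0.3376, 0.2689, -0.9011, 0.0422)
a = F/m = (-4.6000, -7.4000, 4.8000)
new position p' = (0.6880, -2.8440, 2.5200)
new velocity v' = (-0.4840, 1.1040, -1.8080)

p' = (0.6880, -2.8440, 2.5200)
q' = (0.3376, 0.2689, -0.9011, 0.0422)
v' = (-0.4840, 1.1040, -1.8080)
ω' = (0.4411, -1.1828, -0.5403)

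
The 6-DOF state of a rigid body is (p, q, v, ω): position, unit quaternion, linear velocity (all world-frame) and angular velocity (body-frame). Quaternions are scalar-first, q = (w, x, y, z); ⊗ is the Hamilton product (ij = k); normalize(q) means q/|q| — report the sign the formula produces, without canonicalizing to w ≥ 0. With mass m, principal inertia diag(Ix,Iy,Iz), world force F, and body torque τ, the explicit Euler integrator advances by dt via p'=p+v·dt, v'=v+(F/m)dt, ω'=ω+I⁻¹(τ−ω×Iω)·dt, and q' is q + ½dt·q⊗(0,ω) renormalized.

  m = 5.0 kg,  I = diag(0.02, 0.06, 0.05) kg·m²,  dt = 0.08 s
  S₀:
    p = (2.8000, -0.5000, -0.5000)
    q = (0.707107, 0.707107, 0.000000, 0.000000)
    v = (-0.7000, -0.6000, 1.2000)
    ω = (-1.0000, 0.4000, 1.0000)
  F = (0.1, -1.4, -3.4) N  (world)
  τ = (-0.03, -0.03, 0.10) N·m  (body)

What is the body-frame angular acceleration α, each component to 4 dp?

α = (-1.3000, -1.0000, 2.3200)

ω×(Iω) gyroscopic = (-0.0040, 0.0300, -0.0160)
angular accel α = (-1.3000, -1.0000, 2.3200)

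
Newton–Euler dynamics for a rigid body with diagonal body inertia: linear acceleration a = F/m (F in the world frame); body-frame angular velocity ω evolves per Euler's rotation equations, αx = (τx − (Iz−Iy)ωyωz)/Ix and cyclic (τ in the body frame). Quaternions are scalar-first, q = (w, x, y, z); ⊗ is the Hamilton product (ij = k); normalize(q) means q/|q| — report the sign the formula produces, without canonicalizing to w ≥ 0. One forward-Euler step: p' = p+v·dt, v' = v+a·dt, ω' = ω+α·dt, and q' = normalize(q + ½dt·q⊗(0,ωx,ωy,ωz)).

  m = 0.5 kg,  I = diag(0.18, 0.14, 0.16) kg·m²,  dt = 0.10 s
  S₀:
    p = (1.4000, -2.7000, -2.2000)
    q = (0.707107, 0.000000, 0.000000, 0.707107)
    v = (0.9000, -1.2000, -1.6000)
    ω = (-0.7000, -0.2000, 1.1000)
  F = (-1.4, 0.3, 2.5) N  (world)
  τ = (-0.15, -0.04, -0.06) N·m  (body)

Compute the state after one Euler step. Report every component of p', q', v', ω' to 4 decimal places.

α = I⁻¹(τ − ω×Iω) = (-0.8089, -0.1757, -0.3400)
new body rate ω' = (-0.7809, -0.2176, 1.0660)
2q̇ = q⊗(0,ω) = (-0.7778177, -0.3535535, -0.6363963, 0.7778177)
q' = normalize(q + ½dt·q⊗(0,ω)) = (0.6668, -0.0176, -0.0318, 0.7444)
p + v·dt = (1.4900, -2.8200, -2.3600)
v + (F/m)dt = (0.6200, -1.1400, -1.1000)

p' = (1.4900, -2.8200, -2.3600)
q' = (0.6668, -0.0176, -0.0318, 0.7444)
v' = (0.6200, -1.1400, -1.1000)
ω' = (-0.7809, -0.2176, 1.0660)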